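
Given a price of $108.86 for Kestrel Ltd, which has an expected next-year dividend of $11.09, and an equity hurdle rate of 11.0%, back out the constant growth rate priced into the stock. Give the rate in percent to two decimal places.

0.81%

From P₀ = D₁/(r − g), the implied growth is g = r − D₁/P₀.
g = 0.11 − 11.09/108.86 = 0.11 − 0.10187 = 0.00813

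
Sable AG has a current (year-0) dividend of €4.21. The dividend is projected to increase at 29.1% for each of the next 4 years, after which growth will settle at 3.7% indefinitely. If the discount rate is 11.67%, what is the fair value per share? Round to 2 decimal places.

Two-stage DDM. Project D₁…D_4 at 0.291, terminal growth 0.037, discount at r = 0.1167.
D_1 = 5.4351
D_2 = 7.0167
D_3 = 9.0586
D_4 = 11.6946
Terminal value at t=4: TV = D_5/(r−g) = 12.1273/(0.1167−0.037) = 152.1625
P₀ = 5.4351/(1+0.1167)^1 + 7.0167/(1+0.1167)^2 + 9.0586/(1+0.1167)^3 + 11.6946/(1+0.1167)^4 + 152.1625/(1+0.1167)^4 = 122.3695

€122.37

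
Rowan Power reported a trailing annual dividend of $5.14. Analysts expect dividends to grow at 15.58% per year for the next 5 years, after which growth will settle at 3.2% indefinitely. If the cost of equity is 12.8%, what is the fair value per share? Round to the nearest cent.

$90.07

Two-stage DDM. Project D₁…D_5 at 0.1558, terminal growth 0.032, discount at r = 0.128.
D_1 = 5.9408
D_2 = 6.8664
D_3 = 7.9362
D_4 = 9.1726
D_5 = 10.6017
Terminal value at t=5: TV = D_6/(r−g) = 10.9410/(0.128−0.032) = 113.9686
P₀ = 5.9408/(1+0.128)^1 + 6.8664/(1+0.128)^2 + 7.9362/(1+0.128)^3 + 9.1726/(1+0.128)^4 + 10.6017/(1+0.128)^5 + 113.9686/(1+0.128)^5 = 90.0717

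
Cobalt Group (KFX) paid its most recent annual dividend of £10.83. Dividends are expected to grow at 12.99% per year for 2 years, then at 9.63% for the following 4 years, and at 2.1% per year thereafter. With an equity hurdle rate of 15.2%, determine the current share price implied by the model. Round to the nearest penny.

Three-stage DDM. Project D₁…D_6; terminal Gordon value at t=6 with g = 0.021; discount at r = 0.152.
D_1 = 12.2368
D_2 = 13.8264
D_3 = 15.1579
D_4 = 16.6176
D_5 = 18.2178
D_6 = 19.9722
TV_6 = 20.3916/(0.152−0.021) = 155.6613
P₀ = Σ Dₜ/(1+r)ᵗ + TV_6/(1+r)^6 = 124.5136

£124.51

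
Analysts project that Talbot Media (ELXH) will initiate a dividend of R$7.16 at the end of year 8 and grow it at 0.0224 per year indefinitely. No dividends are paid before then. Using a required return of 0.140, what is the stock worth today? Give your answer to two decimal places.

Deferred-dividend DDM. At t=7 the remaining stream is a growing perpetuity with first payment D_8 = 7.16.
V_7 = D_8/(r−g) = 7.16/(0.14−0.0224) = 60.8844
P₀ = V_7/(1+r)^7 = 60.8844/(1+0.14)^7 = 24.3317

R$24.33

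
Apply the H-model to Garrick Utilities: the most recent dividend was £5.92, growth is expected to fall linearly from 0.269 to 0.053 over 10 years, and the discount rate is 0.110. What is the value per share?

H-model: P₀ = D₀[(1+g_L) + H(g_S−g_L)]/(r−g_L), with H = 10/2 = 5.
P₀ = 5.92 × [(1+0.053) + 5×(0.269−0.053)] / (0.11−0.053)
   = 5.92 × 2.1330 / 0.057 = 221.5326

£221.53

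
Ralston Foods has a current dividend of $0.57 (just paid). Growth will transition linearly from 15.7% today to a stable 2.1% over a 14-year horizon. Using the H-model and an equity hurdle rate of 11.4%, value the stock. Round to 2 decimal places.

$12.09

H-model: P₀ = D₀[(1+g_L) + H(g_S−g_L)]/(r−g_L), with H = 14/2 = 7.
P₀ = 0.57 × [(1+0.021) + 7×(0.157−0.021)] / (0.114−0.021)
   = 0.57 × 1.9730 / 0.093 = 12.0926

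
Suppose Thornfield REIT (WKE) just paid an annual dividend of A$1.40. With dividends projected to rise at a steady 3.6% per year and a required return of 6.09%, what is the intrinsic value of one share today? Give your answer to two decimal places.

Gordon growth model: P₀ = D₁/(r − g). D₁ = 1.40 × (1 + 0.036) = 1.4504.
P₀ = 1.4504 / (0.0609 − 0.036) = 1.4504 / 0.0249 = 58.2490

A$58.25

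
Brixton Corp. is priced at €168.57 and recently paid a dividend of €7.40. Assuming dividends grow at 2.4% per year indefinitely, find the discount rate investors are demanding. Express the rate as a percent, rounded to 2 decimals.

6.90%

Rearranging the constant-growth DDM: r = D₁/P₀ + g.
D₁ = 7.40 × (1 + 0.024) = 7.5776.
r = 7.5776 / 168.57 + 0.024 = 0.04495 + 0.024 = 0.06895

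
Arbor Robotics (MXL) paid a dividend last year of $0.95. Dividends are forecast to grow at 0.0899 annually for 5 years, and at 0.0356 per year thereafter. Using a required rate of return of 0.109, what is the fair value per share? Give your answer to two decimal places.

$16.80

Two-stage DDM. Project D₁…D_5 at 0.0899, terminal growth 0.0356, discount at r = 0.109.
D_1 = 1.0354
D_2 = 1.1285
D_3 = 1.2299
D_4 = 1.3405
D_5 = 1.4610
Terminal value at t=5: TV = D_6/(r−g) = 1.5130/(0.109−0.0356) = 20.6136
P₀ = 1.0354/(1+0.109)^1 + 1.1285/(1+0.109)^2 + 1.2299/(1+0.109)^3 + 1.3405/(1+0.109)^4 + 1.4610/(1+0.109)^5 + 20.6136/(1+0.109)^5 = 16.7985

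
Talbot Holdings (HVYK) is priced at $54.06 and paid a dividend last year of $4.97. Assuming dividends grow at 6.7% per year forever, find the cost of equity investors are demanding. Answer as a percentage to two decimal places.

Rearranging the constant-growth DDM: r = D₁/P₀ + g.
D₁ = 4.97 × (1 + 0.067) = 5.3030.
r = 5.3030 / 54.06 + 0.067 = 0.09809 + 0.067 = 0.16509

16.51%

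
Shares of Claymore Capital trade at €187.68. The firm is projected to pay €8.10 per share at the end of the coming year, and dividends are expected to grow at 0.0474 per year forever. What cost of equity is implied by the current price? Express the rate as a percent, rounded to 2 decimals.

Rearranging the constant-growth DDM: r = D₁/P₀ + g.
r = 8.1000 / 187.68 + 0.0474 = 0.04316 + 0.0474 = 0.09056

9.06%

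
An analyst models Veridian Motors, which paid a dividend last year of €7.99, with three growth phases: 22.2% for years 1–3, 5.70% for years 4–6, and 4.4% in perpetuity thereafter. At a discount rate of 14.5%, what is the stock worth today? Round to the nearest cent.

€131.21

Three-stage DDM. Project D₁…D_6; terminal Gordon value at t=6 with g = 0.044; discount at r = 0.145.
D_1 = 9.7638
D_2 = 11.9313
D_3 = 14.5801
D_4 = 15.4112
D_5 = 16.2896
D_6 = 17.2181
TV_6 = 17.9757/(0.145−0.044) = 177.9772
P₀ = Σ Dₜ/(1+r)ᵗ + TV_6/(1+r)^6 = 131.2080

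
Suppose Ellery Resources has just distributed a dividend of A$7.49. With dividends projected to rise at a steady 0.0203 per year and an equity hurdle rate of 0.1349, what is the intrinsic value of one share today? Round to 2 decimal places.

Gordon growth model: P₀ = D₁/(r − g). D₁ = 7.49 × (1 + 0.0203) = 7.6420.
P₀ = 7.6420 / (0.1349 − 0.0203) = 7.6420 / 0.1146 = 66.6845

A$66.68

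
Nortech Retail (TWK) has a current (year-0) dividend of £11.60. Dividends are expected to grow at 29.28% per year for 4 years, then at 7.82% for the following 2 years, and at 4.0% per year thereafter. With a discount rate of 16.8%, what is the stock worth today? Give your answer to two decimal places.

£211.64

Three-stage DDM. Project D₁…D_6; terminal Gordon value at t=6 with g = 0.04; discount at r = 0.168.
D_1 = 14.9965
D_2 = 19.3874
D_3 = 25.0641
D_4 = 32.4029
D_5 = 34.9368
D_6 = 37.6688
TV_6 = 39.1756/(0.168−0.04) = 306.0592
P₀ = Σ Dₜ/(1+r)ᵗ + TV_6/(1+r)^6 = 211.6441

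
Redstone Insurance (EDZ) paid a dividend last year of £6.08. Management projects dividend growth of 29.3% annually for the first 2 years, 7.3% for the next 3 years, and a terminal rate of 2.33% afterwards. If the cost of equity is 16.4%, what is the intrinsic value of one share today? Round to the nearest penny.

Three-stage DDM. Project D₁…D_5; terminal Gordon value at t=5 with g = 0.0233; discount at r = 0.164.
D_1 = 7.8614
D_2 = 10.1648
D_3 = 10.9069
D_4 = 11.7031
D_5 = 12.5574
TV_5 = 12.8500/(0.164−0.0233) = 91.3290
P₀ = Σ Dₜ/(1+r)ᵗ + TV_5/(1+r)^5 = 76.1646

£76.16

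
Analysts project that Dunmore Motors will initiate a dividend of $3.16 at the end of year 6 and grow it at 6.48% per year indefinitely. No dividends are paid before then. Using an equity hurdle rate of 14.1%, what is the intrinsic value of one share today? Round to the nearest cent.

$21.44

Deferred-dividend DDM. At t=5 the remaining stream is a growing perpetuity with first payment D_6 = 3.16.
V_5 = D_6/(r−g) = 3.16/(0.141−0.0648) = 41.4698
P₀ = V_5/(1+r)^5 = 41.4698/(1+0.141)^5 = 21.4439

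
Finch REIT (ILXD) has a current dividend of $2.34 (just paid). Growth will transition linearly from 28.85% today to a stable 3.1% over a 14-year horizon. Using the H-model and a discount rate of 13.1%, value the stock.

H-model: P₀ = D₀[(1+g_L) + H(g_S−g_L)]/(r−g_L), with H = 14/2 = 7.
P₀ = 2.34 × [(1+0.031) + 7×(0.2885−0.031)] / (0.131−0.031)
   = 2.34 × 2.8335 / 0.1 = 66.3039

$66.30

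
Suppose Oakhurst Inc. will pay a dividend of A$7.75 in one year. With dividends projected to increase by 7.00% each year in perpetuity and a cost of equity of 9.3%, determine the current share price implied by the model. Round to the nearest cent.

Gordon growth model: P₀ = D₁/(r − g), with D₁ = 7.75 given directly.
P₀ = 7.7500 / (0.093 − 0.07) = 7.7500 / 0.023 = 336.9565

A$336.96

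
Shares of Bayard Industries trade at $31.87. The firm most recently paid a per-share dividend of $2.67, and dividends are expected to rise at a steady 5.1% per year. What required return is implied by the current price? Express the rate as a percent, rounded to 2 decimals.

Rearranging the constant-growth DDM: r = D₁/P₀ + g.
D₁ = 2.67 × (1 + 0.051) = 2.8062.
r = 2.8062 / 31.87 + 0.051 = 0.08805 + 0.051 = 0.13905

13.91%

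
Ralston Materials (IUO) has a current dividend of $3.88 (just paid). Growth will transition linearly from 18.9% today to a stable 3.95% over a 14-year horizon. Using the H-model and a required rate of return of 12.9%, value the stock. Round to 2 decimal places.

H-model: P₀ = D₀[(1+g_L) + H(g_S−g_L)]/(r−g_L), with H = 14/2 = 7.
P₀ = 3.88 × [(1+0.0395) + 7×(0.189−0.0395)] / (0.129−0.0395)
   = 3.88 × 2.0860 / 0.0895 = 90.4322

$90.43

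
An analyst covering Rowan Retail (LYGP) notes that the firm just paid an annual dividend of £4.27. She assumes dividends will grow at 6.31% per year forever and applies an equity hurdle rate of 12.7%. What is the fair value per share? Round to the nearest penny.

Gordon growth model: P₀ = D₁/(r − g). D₁ = 4.27 × (1 + 0.0631) = 4.5394.
P₀ = 4.5394 / (0.127 − 0.0631) = 4.5394 / 0.0639 = 71.0397

£71.04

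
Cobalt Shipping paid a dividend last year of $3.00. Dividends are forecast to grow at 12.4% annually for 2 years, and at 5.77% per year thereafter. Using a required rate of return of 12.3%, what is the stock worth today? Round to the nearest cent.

$54.69

Two-stage DDM. Project D₁…D_2 at 0.124, terminal growth 0.0577, discount at r = 0.123.
D_1 = 3.3720
D_2 = 3.7901
Terminal value at t=2: TV = D_3/(r−g) = 4.0088/(0.123−0.0577) = 61.3908
P₀ = 3.3720/(1+0.123)^1 + 3.7901/(1+0.123)^2 + 61.3908/(1+0.123)^2 = 54.6872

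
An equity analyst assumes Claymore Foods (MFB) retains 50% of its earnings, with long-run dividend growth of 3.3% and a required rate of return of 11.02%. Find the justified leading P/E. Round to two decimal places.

6.48

Payout ratio b = 1 − 0.50 = 0.50.
Justified leading P/E = b/(r−g) = 0.50/(0.1102−0.033) = 6.4767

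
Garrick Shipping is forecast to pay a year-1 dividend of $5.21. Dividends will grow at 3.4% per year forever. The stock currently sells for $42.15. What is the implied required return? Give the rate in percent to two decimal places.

Rearranging the constant-growth DDM: r = D₁/P₀ + g.
r = 5.2100 / 42.15 + 0.034 = 0.12361 + 0.034 = 0.15761

15.76%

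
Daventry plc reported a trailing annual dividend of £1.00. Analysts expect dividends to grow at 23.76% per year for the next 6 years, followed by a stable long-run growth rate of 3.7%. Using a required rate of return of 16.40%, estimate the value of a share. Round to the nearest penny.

Two-stage DDM. Project D₁…D_6 at 0.2376, terminal growth 0.037, discount at r = 0.164.
D_1 = 1.2376
D_2 = 1.5317
D_3 = 1.8956
D_4 = 2.3460
D_5 = 2.9034
D_6 = 3.5932
Terminal value at t=6: TV = D_7/(r−g) = 3.7262/(0.164−0.037) = 29.3398
P₀ = 1.2376/(1+0.164)^1 + 1.5317/(1+0.164)^2 + 1.8956/(1+0.164)^3 + 2.3460/(1+0.164)^4 + 2.9034/(1+0.164)^5 + 3.5932/(1+0.164)^6 + 29.3398/(1+0.164)^6 = 19.2731

£19.27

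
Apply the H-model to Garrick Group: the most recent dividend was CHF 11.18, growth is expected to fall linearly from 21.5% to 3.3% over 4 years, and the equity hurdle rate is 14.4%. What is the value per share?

CHF 140.71

H-model: P₀ = D₀[(1+g_L) + H(g_S−g_L)]/(r−g_L), with H = 4/2 = 2.
P₀ = 11.18 × [(1+0.033) + 2×(0.215−0.033)] / (0.144−0.033)
   = 11.18 × 1.3970 / 0.111 = 140.7068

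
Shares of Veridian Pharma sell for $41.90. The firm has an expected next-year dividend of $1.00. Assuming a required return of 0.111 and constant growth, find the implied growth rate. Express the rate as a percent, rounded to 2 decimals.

From P₀ = D₁/(r − g), the implied growth is g = r − D₁/P₀.
g = 0.111 − 1.00/41.90 = 0.111 − 0.02387 = 0.08713

8.71%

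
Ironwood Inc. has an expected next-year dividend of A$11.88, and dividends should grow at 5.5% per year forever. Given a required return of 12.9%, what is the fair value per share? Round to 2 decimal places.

Gordon growth model: P₀ = D₁/(r − g), with D₁ = 11.88 given directly.
P₀ = 11.8800 / (0.129 − 0.055) = 11.8800 / 0.074 = 160.5405

A$160.54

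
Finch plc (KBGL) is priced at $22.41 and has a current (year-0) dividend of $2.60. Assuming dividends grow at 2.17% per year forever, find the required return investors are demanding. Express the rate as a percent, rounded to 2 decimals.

14.02%

Rearranging the constant-growth DDM: r = D₁/P₀ + g.
D₁ = 2.60 × (1 + 0.0217) = 2.6564.
r = 2.6564 / 22.41 + 0.0217 = 0.11854 + 0.0217 = 0.14024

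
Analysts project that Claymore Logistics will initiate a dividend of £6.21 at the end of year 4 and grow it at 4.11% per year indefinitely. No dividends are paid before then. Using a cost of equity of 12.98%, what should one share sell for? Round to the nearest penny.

Deferred-dividend DDM. At t=3 the remaining stream is a growing perpetuity with first payment D_4 = 6.21.
V_3 = D_4/(r−g) = 6.21/(0.1298−0.0411) = 70.0113
P₀ = V_3/(1+r)^3 = 70.0113/(1+0.1298)^3 = 48.5471

£48.55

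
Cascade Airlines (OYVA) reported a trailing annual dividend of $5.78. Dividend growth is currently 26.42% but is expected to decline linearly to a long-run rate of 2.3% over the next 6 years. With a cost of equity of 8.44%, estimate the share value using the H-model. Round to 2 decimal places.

H-model: P₀ = D₀[(1+g_L) + H(g_S−g_L)]/(r−g_L), with H = 6/2 = 3.
P₀ = 5.78 × [(1+0.023) + 3×(0.2642−0.023)] / (0.0844−0.023)
   = 5.78 × 1.7466 / 0.0614 = 164.4193

$164.42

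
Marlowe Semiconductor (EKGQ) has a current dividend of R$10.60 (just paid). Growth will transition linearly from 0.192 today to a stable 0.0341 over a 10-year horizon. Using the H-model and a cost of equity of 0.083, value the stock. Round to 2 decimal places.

R$395.30

H-model: P₀ = D₀[(1+g_L) + H(g_S−g_L)]/(r−g_L), with H = 10/2 = 5.
P₀ = 10.60 × [(1+0.0341) + 5×(0.192−0.0341)] / (0.083−0.0341)
   = 10.60 × 1.8236 / 0.0489 = 395.2998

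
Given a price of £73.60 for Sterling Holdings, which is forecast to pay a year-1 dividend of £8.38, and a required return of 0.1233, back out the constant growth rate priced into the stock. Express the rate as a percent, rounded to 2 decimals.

0.94%

From P₀ = D₁/(r − g), the implied growth is g = r − D₁/P₀.
g = 0.1233 − 8.38/73.60 = 0.1233 − 0.11386 = 0.00944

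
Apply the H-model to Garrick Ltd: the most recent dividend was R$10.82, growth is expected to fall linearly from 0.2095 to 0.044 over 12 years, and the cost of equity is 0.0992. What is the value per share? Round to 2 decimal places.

H-model: P₀ = D₀[(1+g_L) + H(g_S−g_L)]/(r−g_L), with H = 12/2 = 6.
P₀ = 10.82 × [(1+0.044) + 6×(0.2095−0.044)] / (0.0992−0.044)
   = 10.82 × 2.0370 / 0.0552 = 399.2815

R$399.28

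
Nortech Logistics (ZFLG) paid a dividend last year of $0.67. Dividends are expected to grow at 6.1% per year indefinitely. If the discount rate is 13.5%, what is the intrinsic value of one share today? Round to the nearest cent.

$9.61

Gordon growth model: P₀ = D₁/(r − g). D₁ = 0.67 × (1 + 0.061) = 0.7109.
P₀ = 0.7109 / (0.135 − 0.061) = 0.7109 / 0.074 = 9.6064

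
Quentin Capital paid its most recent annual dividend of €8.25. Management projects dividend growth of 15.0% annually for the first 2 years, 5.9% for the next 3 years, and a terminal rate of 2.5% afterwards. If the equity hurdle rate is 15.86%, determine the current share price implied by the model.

€84.36

Three-stage DDM. Project D₁…D_5; terminal Gordon value at t=5 with g = 0.025; discount at r = 0.1586.
D_1 = 9.4875
D_2 = 10.9106
D_3 = 11.5544
D_4 = 12.2361
D_5 = 12.9580
TV_5 = 13.2819/(0.1586−0.025) = 99.4157
P₀ = Σ Dₜ/(1+r)ᵗ + TV_5/(1+r)^5 = 84.3632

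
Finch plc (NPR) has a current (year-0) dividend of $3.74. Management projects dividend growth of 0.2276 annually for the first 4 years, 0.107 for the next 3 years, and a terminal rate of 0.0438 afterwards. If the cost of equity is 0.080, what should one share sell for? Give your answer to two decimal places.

$234.36

Three-stage DDM. Project D₁…D_7; terminal Gordon value at t=7 with g = 0.0438; discount at r = 0.08.
D_1 = 4.5912
D_2 = 5.6362
D_3 = 6.9190
D_4 = 8.4937
D_5 = 9.4026
D_6 = 10.4086
D_7 = 11.5224
TV_7 = 12.0271/(0.08−0.0438) = 332.2391
P₀ = Σ Dₜ/(1+r)ᵗ + TV_7/(1+r)^7 = 234.3589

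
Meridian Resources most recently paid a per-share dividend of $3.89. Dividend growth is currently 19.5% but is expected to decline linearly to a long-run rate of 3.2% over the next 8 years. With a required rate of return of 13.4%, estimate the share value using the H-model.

$64.22

H-model: P₀ = D₀[(1+g_L) + H(g_S−g_L)]/(r−g_L), with H = 8/2 = 4.
P₀ = 3.89 × [(1+0.032) + 4×(0.195−0.032)] / (0.134−0.032)
   = 3.89 × 1.6840 / 0.102 = 64.2231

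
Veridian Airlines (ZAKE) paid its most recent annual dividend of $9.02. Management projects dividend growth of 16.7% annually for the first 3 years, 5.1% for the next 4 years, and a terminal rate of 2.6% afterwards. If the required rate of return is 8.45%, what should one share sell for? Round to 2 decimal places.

Three-stage DDM. Project D₁…D_7; terminal Gordon value at t=7 with g = 0.026; discount at r = 0.0845.
D_1 = 10.5263
D_2 = 12.2842
D_3 = 14.3357
D_4 = 15.0668
D_5 = 15.8352
D_6 = 16.6428
D_7 = 17.4916
TV_7 = 17.9464/(0.0845−0.026) = 306.7761
P₀ = Σ Dₜ/(1+r)ᵗ + TV_7/(1+r)^7 = 246.8459

$246.85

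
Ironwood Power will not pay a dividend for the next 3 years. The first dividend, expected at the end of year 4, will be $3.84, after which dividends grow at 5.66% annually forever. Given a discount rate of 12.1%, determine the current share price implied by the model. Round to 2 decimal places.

Deferred-dividend DDM. At t=3 the remaining stream is a growing perpetuity with first payment D_4 = 3.84.
V_3 = D_4/(r−g) = 3.84/(0.121−0.0566) = 59.6273
P₀ = V_3/(1+r)^3 = 59.6273/(1+0.121)^3 = 42.3281

$42.33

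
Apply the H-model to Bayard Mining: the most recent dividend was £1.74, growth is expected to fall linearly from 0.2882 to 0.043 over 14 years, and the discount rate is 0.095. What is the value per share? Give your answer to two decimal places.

£92.33

H-model: P₀ = D₀[(1+g_L) + H(g_S−g_L)]/(r−g_L), with H = 14/2 = 7.
P₀ = 1.74 × [(1+0.043) + 7×(0.2882−0.043)] / (0.095−0.043)
   = 1.74 × 2.7594 / 0.052 = 92.3338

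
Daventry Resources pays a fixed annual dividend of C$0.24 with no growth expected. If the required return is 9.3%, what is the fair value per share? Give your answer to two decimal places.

C$2.58

Zero-growth DDM (perpetuity): P₀ = D/r = 0.24 / 0.093 = 2.5806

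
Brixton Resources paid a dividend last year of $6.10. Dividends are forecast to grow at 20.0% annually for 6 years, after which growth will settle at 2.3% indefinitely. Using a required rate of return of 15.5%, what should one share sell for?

Two-stage DDM. Project D₁…D_6 at 0.2, terminal growth 0.023, discount at r = 0.155.
D_1 = 7.3200
D_2 = 8.7840
D_3 = 10.5408
D_4 = 12.6490
D_5 = 15.1788
D_6 = 18.2145
Terminal value at t=6: TV = D_7/(r−g) = 18.6334/(0.155−0.023) = 141.1624
P₀ = 7.3200/(1+0.155)^1 + 8.7840/(1+0.155)^2 + 10.5408/(1+0.155)^3 + 12.6490/(1+0.155)^4 + 15.1788/(1+0.155)^5 + 18.2145/(1+0.155)^6 + 141.1624/(1+0.155)^6 = 101.3882

$101.39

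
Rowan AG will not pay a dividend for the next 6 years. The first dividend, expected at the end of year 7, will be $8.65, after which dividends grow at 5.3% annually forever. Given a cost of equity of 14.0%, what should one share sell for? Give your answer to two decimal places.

$45.30

Deferred-dividend DDM. At t=6 the remaining stream is a growing perpetuity with first payment D_7 = 8.65.
V_6 = D_7/(r−g) = 8.65/(0.14−0.053) = 99.4253
P₀ = V_6/(1+r)^6 = 99.4253/(1+0.14)^6 = 45.2968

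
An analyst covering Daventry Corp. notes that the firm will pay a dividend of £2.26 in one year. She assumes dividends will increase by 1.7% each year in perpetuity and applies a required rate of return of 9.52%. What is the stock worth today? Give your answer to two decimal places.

Gordon growth model: P₀ = D₁/(r − g), with D₁ = 2.26 given directly.
P₀ = 2.2600 / (0.0952 − 0.017) = 2.2600 / 0.0782 = 28.9003

£28.90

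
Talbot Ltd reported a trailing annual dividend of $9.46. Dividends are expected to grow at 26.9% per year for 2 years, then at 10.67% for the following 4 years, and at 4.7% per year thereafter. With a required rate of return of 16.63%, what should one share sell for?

$140.54

Three-stage DDM. Project D₁…D_6; terminal Gordon value at t=6 with g = 0.047; discount at r = 0.1663.
D_1 = 12.0047
D_2 = 15.2340
D_3 = 16.8595
D_4 = 18.6584
D_5 = 20.6492
D_6 = 22.8525
TV_6 = 23.9266/(0.1663−0.047) = 200.5581
P₀ = Σ Dₜ/(1+r)ᵗ + TV_6/(1+r)^6 = 140.5372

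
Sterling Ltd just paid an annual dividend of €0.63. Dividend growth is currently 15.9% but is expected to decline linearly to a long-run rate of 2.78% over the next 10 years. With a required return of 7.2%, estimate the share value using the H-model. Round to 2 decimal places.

€24.00

H-model: P₀ = D₀[(1+g_L) + H(g_S−g_L)]/(r−g_L), with H = 10/2 = 5.
P₀ = 0.63 × [(1+0.0278) + 5×(0.159−0.0278)] / (0.072−0.0278)
   = 0.63 × 1.6838 / 0.0442 = 23.9999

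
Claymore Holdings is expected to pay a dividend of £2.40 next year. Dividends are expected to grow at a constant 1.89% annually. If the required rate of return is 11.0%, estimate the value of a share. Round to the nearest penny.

£26.34

Gordon growth model: P₀ = D₁/(r − g), with D₁ = 2.40 given directly.
P₀ = 2.4000 / (0.11 − 0.0189) = 2.4000 / 0.0911 = 26.3447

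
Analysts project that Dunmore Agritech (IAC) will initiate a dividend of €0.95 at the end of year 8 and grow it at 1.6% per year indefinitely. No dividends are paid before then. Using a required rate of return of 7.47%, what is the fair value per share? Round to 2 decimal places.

Deferred-dividend DDM. At t=7 the remaining stream is a growing perpetuity with first payment D_8 = 0.95.
V_7 = D_8/(r−g) = 0.95/(0.0747−0.016) = 16.1840
P₀ = V_7/(1+r)^7 = 16.1840/(1+0.0747)^7 = 9.7741

€9.77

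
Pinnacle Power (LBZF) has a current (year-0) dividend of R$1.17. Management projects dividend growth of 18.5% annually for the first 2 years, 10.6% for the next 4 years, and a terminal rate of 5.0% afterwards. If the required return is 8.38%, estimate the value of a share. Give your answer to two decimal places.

R$55.69

Three-stage DDM. Project D₁…D_6; terminal Gordon value at t=6 with g = 0.05; discount at r = 0.0838.
D_1 = 1.3864
D_2 = 1.6429
D_3 = 1.8171
D_4 = 2.0097
D_5 = 2.2227
D_6 = 2.4583
TV_6 = 2.5813/(0.0838−0.05) = 76.3687
P₀ = Σ Dₜ/(1+r)ᵗ + TV_6/(1+r)^6 = 55.6869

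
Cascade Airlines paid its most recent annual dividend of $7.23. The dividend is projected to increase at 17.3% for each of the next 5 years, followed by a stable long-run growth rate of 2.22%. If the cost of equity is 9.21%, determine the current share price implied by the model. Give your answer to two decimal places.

Two-stage DDM. Project D₁…D_5 at 0.173, terminal growth 0.0222, discount at r = 0.0921.
D_1 = 8.4808
D_2 = 9.9480
D_3 = 11.6690
D_4 = 13.6877
D_5 = 16.0557
Terminal value at t=5: TV = D_6/(r−g) = 16.4121/(0.0921−0.0222) = 234.7940
P₀ = 8.4808/(1+0.0921)^1 + 9.9480/(1+0.0921)^2 + 11.6690/(1+0.0921)^3 + 13.6877/(1+0.0921)^4 + 16.0557/(1+0.0921)^5 + 234.7940/(1+0.0921)^5 = 196.1611

$196.16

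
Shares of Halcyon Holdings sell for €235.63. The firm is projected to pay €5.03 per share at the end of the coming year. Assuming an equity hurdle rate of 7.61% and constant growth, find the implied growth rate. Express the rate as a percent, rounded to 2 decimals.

From P₀ = D₁/(r − g), the implied growth is g = r − D₁/P₀.
g = 0.0761 − 5.03/235.63 = 0.0761 − 0.02135 = 0.05475

5.48%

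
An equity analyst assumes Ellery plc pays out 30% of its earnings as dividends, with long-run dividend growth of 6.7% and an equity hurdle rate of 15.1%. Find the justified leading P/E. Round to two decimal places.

3.57

Justified leading P/E = b/(r−g) = 0.30/(0.151−0.067) = 3.5714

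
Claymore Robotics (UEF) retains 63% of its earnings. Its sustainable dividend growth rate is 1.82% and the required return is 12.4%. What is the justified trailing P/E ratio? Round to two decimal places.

Payout ratio b = 1 − 0.63 = 0.37.
Justified trailing P/E = b(1+g)/(r−g) = 0.37×(1+0.0182)/(0.124−0.0182) = 3.5608

3.56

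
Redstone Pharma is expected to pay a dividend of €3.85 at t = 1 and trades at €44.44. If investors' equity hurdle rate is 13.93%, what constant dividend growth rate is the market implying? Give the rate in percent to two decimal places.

From P₀ = D₁/(r − g), the implied growth is g = r − D₁/P₀.
g = 0.1393 − 3.85/44.44 = 0.1393 − 0.08663 = 0.05267

5.27%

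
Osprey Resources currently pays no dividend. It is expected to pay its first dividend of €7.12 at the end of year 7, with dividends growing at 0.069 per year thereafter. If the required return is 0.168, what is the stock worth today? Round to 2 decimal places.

Deferred-dividend DDM. At t=6 the remaining stream is a growing perpetuity with first payment D_7 = 7.12.
V_6 = D_7/(r−g) = 7.12/(0.168−0.069) = 71.9192
P₀ = V_6/(1+r)^6 = 71.9192/(1+0.168)^6 = 28.3262

€28.33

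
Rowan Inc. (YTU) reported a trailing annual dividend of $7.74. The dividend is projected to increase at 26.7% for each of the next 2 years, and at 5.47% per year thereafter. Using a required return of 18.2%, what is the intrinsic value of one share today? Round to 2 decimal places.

$90.87

Two-stage DDM. Project D₁…D_2 at 0.267, terminal growth 0.0547, discount at r = 0.182.
D_1 = 9.8066
D_2 = 12.4249
Terminal value at t=2: TV = D_3/(r−g) = 13.1046/(0.182−0.0547) = 102.9425
P₀ = 9.8066/(1+0.182)^1 + 12.4249/(1+0.182)^2 + 102.9425/(1+0.182)^2 = 90.8715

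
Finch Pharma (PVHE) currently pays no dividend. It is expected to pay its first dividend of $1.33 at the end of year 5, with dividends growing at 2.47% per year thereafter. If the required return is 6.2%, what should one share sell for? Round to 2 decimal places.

Deferred-dividend DDM. At t=4 the remaining stream is a growing perpetuity with first payment D_5 = 1.33.
V_4 = D_5/(r−g) = 1.33/(0.062−0.0247) = 35.6568
P₀ = V_4/(1+r)^4 = 35.6568/(1+0.062)^4 = 28.0314

$28.03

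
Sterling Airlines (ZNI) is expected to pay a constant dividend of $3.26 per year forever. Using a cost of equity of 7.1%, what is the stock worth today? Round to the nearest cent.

$45.92

Zero-growth DDM (perpetuity): P₀ = D/r = 3.26 / 0.071 = 45.9155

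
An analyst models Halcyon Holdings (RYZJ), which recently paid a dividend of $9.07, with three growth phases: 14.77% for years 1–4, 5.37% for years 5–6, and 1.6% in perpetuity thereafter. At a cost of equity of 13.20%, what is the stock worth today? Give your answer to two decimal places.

Three-stage DDM. Project D₁…D_6; terminal Gordon value at t=6 with g = 0.016; discount at r = 0.132.
D_1 = 10.4096
D_2 = 11.9471
D_3 = 13.7117
D_4 = 15.7370
D_5 = 16.5820
D_6 = 17.4725
TV_6 = 17.7520/(0.132−0.016) = 153.0349
P₀ = Σ Dₜ/(1+r)ᵗ + TV_6/(1+r)^6 = 127.5099

$127.51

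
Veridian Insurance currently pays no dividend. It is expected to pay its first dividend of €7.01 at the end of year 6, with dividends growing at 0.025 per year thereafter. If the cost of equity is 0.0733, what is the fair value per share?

€101.90

Deferred-dividend DDM. At t=5 the remaining stream is a growing perpetuity with first payment D_6 = 7.01.
V_5 = D_6/(r−g) = 7.01/(0.0733−0.025) = 145.1346
P₀ = V_5/(1+r)^5 = 145.1346/(1+0.0733)^5 = 101.8979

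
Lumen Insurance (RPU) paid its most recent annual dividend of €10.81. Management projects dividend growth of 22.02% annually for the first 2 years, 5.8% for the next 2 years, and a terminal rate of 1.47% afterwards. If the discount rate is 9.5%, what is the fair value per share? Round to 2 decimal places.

Three-stage DDM. Project D₁…D_4; terminal Gordon value at t=4 with g = 0.0147; discount at r = 0.095.
D_1 = 13.1904
D_2 = 16.0949
D_3 = 17.0284
D_4 = 18.0160
TV_4 = 18.2809/(0.095−0.0147) = 227.6571
P₀ = Σ Dₜ/(1+r)ᵗ + TV_4/(1+r)^4 = 209.3229

€209.32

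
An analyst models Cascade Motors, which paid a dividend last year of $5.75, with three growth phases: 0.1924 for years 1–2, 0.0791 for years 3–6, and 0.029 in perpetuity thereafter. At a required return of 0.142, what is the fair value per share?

$79.59

Three-stage DDM. Project D₁…D_6; terminal Gordon value at t=6 with g = 0.029; discount at r = 0.142.
D_1 = 6.8563
D_2 = 8.1755
D_3 = 8.8221
D_4 = 9.5200
D_5 = 10.2730
D_6 = 11.0856
TV_6 = 11.4071/(0.142−0.029) = 100.9475
P₀ = Σ Dₜ/(1+r)ᵗ + TV_6/(1+r)^6 = 79.5888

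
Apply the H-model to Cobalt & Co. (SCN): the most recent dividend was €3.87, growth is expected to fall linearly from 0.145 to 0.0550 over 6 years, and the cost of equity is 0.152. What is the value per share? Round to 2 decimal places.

€52.86

H-model: P₀ = D₀[(1+g_L) + H(g_S−g_L)]/(r−g_L), with H = 6/2 = 3.
P₀ = 3.87 × [(1+0.055) + 3×(0.145−0.055)] / (0.152−0.055)
   = 3.87 × 1.3250 / 0.097 = 52.8634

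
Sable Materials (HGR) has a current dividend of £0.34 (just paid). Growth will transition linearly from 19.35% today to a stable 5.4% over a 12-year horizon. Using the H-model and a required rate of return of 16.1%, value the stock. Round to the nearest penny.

H-model: P₀ = D₀[(1+g_L) + H(g_S−g_L)]/(r−g_L), with H = 12/2 = 6.
P₀ = 0.34 × [(1+0.054) + 6×(0.1935−0.054)] / (0.161−0.054)
   = 0.34 × 1.8910 / 0.107 = 6.0088

£6.01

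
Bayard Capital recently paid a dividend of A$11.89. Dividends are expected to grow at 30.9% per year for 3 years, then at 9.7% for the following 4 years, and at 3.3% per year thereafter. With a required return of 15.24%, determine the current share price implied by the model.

A$231.79

Three-stage DDM. Project D₁…D_7; terminal Gordon value at t=7 with g = 0.033; discount at r = 0.1524.
D_1 = 15.5640
D_2 = 20.3733
D_3 = 26.6686
D_4 = 29.2555
D_5 = 32.0933
D_6 = 35.2063
D_7 = 38.6213
TV_7 = 39.8958/(0.1524−0.033) = 334.1360
P₀ = Σ Dₜ/(1+r)ᵗ + TV_7/(1+r)^7 = 231.7857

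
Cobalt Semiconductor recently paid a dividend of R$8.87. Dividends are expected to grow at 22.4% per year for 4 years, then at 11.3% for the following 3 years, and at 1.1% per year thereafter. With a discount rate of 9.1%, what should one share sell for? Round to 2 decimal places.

R$280.12

Three-stage DDM. Project D₁…D_7; terminal Gordon value at t=7 with g = 0.011; discount at r = 0.091.
D_1 = 10.8569
D_2 = 13.2888
D_3 = 16.2655
D_4 = 19.9090
D_5 = 22.1587
D_6 = 24.6626
D_7 = 27.4495
TV_7 = 27.7515/(0.091−0.011) = 346.8933
P₀ = Σ Dₜ/(1+r)ᵗ + TV_7/(1+r)^7 = 280.1223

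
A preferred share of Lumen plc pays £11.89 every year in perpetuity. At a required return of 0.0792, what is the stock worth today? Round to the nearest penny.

Zero-growth DDM (perpetuity): P₀ = D/r = 11.89 / 0.0792 = 150.1263

£150.13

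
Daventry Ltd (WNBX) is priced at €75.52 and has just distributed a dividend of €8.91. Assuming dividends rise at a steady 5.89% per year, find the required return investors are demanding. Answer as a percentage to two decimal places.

18.38%

Rearranging the constant-growth DDM: r = D₁/P₀ + g.
D₁ = 8.91 × (1 + 0.0589) = 9.4348.
r = 9.4348 / 75.52 + 0.0589 = 0.12493 + 0.0589 = 0.18383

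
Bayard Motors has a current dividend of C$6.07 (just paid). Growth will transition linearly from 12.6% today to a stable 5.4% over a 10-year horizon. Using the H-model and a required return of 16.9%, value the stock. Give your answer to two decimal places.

C$74.63

H-model: P₀ = D₀[(1+g_L) + H(g_S−g_L)]/(r−g_L), with H = 10/2 = 5.
P₀ = 6.07 × [(1+0.054) + 5×(0.126−0.054)] / (0.169−0.054)
   = 6.07 × 1.4140 / 0.115 = 74.6346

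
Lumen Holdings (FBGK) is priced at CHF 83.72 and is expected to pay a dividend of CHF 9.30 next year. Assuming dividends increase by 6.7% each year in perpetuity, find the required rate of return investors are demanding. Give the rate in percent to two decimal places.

Rearranging the constant-growth DDM: r = D₁/P₀ + g.
r = 9.3000 / 83.72 + 0.067 = 0.11108 + 0.067 = 0.17808

17.81%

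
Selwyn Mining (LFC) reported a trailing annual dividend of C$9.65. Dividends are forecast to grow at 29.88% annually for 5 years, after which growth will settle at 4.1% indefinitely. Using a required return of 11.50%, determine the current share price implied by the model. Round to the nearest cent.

Two-stage DDM. Project D₁…D_5 at 0.2988, terminal growth 0.041, discount at r = 0.115.
D_1 = 12.5334
D_2 = 16.2784
D_3 = 21.1424
D_4 = 27.4597
D_5 = 35.6647
Terminal value at t=5: TV = D_6/(r−g) = 37.1270/(0.115−0.041) = 501.7157
P₀ = 12.5334/(1+0.115)^1 + 16.2784/(1+0.115)^2 + 21.1424/(1+0.115)^3 + 27.4597/(1+0.115)^4 + 35.6647/(1+0.115)^5 + 501.7157/(1+0.115)^5 = 369.1754

C$369.18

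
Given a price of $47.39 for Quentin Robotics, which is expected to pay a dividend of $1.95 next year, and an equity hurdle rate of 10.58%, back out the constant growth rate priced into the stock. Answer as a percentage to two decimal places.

From P₀ = D₁/(r − g), the implied growth is g = r − D₁/P₀.
g = 0.1058 − 1.95/47.39 = 0.1058 − 0.04115 = 0.06465

6.47%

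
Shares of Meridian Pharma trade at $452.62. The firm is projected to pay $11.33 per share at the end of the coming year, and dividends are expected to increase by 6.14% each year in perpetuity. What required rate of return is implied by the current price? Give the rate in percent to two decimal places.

Rearranging the constant-growth DDM: r = D₁/P₀ + g.
r = 11.3300 / 452.62 + 0.0614 = 0.02503 + 0.0614 = 0.08643

8.64%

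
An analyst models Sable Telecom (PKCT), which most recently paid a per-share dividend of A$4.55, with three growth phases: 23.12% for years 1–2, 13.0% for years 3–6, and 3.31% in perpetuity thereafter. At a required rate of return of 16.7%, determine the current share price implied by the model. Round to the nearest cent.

A$62.92

Three-stage DDM. Project D₁…D_6; terminal Gordon value at t=6 with g = 0.0331; discount at r = 0.167.
D_1 = 5.6020
D_2 = 6.8971
D_3 = 7.7938
D_4 = 8.8069
D_5 = 9.9519
D_6 = 11.2456
TV_6 = 11.6178/(0.167−0.0331) = 86.7649
P₀ = Σ Dₜ/(1+r)ᵗ + TV_6/(1+r)^6 = 62.9161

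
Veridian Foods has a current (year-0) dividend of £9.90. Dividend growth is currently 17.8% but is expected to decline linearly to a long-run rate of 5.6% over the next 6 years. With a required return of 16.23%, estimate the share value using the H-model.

£132.43

H-model: P₀ = D₀[(1+g_L) + H(g_S−g_L)]/(r−g_L), with H = 6/2 = 3.
P₀ = 9.90 × [(1+0.056) + 3×(0.178−0.056)] / (0.1623−0.056)
   = 9.90 × 1.4220 / 0.1063 = 132.4346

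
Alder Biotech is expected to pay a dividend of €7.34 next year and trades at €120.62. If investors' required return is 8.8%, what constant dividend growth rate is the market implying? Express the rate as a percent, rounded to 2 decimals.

From P₀ = D₁/(r − g), the implied growth is g = r − D₁/P₀.
g = 0.088 − 7.34/120.62 = 0.088 − 0.06085 = 0.02715

2.71%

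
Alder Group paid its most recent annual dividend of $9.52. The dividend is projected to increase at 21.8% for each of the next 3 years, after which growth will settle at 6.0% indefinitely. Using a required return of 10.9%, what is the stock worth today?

$307.38

Two-stage DDM. Project D₁…D_3 at 0.218, terminal growth 0.06, discount at r = 0.109.
D_1 = 11.5954
D_2 = 14.1231
D_3 = 17.2020
Terminal value at t=3: TV = D_4/(r−g) = 18.2341/(0.109−0.06) = 372.1248
P₀ = 11.5954/(1+0.109)^1 + 14.1231/(1+0.109)^2 + 17.2020/(1+0.109)^3 + 372.1248/(1+0.109)^3 = 307.3822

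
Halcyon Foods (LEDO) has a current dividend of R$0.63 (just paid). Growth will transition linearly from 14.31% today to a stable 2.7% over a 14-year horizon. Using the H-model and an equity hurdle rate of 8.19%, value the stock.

R$21.11

H-model: P₀ = D₀[(1+g_L) + H(g_S−g_L)]/(r−g_L), with H = 14/2 = 7.
P₀ = 0.63 × [(1+0.027) + 7×(0.1431−0.027)] / (0.0819−0.027)
   = 0.63 × 1.8397 / 0.0549 = 21.1113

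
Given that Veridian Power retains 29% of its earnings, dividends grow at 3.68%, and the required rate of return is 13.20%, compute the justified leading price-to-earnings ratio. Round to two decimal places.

7.46

Payout ratio b = 1 − 0.29 = 0.71.
Justified leading P/E = b/(r−g) = 0.71/(0.132−0.0368) = 7.4580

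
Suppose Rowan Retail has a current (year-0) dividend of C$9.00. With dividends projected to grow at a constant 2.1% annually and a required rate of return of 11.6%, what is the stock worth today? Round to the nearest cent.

Gordon growth model: P₀ = D₁/(r − g). D₁ = 9.00 × (1 + 0.021) = 9.1890.
P₀ = 9.1890 / (0.116 − 0.021) = 9.1890 / 0.095 = 96.7263

C$96.73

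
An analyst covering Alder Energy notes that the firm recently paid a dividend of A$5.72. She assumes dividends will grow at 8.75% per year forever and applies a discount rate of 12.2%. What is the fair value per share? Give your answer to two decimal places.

A$180.30

Gordon growth model: P₀ = D₁/(r − g). D₁ = 5.72 × (1 + 0.0875) = 6.2205.
P₀ = 6.2205 / (0.122 − 0.0875) = 6.2205 / 0.0345 = 180.3043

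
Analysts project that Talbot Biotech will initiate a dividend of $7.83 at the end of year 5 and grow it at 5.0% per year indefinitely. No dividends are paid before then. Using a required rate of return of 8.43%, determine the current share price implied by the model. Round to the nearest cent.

$165.15

Deferred-dividend DDM. At t=4 the remaining stream is a growing perpetuity with first payment D_5 = 7.83.
V_4 = D_5/(r−g) = 7.83/(0.0843−0.05) = 228.2799
P₀ = V_4/(1+r)^4 = 228.2799/(1+0.0843)^4 = 165.1467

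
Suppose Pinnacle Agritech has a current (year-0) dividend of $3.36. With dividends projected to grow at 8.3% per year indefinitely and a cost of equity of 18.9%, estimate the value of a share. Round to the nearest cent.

$34.33

Gordon growth model: P₀ = D₁/(r − g). D₁ = 3.36 × (1 + 0.083) = 3.6389.
P₀ = 3.6389 / (0.189 − 0.083) = 3.6389 / 0.106 = 34.3291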